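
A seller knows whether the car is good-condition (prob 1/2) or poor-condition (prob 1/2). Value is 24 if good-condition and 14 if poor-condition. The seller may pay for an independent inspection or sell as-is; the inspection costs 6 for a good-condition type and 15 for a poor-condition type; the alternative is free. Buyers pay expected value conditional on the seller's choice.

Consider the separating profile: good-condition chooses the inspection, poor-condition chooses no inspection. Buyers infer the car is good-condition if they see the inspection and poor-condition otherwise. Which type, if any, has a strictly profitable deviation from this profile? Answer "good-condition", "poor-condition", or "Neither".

The inspection pays 24; no inspection pays 14.
good-condition: assigned the inspection, nets 24 − 6 = 18; deviating to no inspection nets 14.
poor-condition: assigned no inspection, nets 14; deviating to the inspection nets 24 − 15 = 9.
Both types strictly prefer their assigned action; no profitable deviation.

Neither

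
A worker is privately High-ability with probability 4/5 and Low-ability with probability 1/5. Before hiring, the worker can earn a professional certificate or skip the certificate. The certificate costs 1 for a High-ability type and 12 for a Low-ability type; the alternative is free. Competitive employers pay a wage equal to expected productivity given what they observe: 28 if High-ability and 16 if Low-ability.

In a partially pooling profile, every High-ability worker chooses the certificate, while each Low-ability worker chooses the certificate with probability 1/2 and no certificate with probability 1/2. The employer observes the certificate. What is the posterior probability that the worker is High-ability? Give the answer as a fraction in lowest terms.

8/9

P(the certificate) = (4/5)·1 + (1/5)·(1/2) = 9/10.
By Bayes' rule, P(High-ability | the certificate) = (4/5) / (9/10) = 8/9.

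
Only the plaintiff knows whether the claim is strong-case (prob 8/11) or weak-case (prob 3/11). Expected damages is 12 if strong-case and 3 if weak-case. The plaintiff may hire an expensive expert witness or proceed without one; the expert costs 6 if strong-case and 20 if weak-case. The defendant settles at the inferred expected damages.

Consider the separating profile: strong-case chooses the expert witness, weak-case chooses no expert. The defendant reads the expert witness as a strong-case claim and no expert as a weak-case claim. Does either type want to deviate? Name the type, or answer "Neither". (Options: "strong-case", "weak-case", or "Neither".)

The expert witness pays 12; no expert pays 3.
strong-case: assigned the expert witness, nets 12 − 6 = 6; deviating to no expert nets 3.
weak-case: assigned no expert, nets 3; deviating to the expert witness nets 12 − 20 = -8.
Both types strictly prefer their assigned action; no profitable deviation.

Neither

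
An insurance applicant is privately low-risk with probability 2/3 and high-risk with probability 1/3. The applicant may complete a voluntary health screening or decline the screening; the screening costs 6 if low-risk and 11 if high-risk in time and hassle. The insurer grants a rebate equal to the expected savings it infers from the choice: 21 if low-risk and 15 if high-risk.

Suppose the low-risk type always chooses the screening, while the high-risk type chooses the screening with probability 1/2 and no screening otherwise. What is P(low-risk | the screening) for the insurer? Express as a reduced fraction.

P(the screening) = (2/3)·1 + (1/3)·(1/2) = 5/6.
By Bayes' rule, P(low-risk | the screening) = (2/3) / (5/6) = 4/5.

4/5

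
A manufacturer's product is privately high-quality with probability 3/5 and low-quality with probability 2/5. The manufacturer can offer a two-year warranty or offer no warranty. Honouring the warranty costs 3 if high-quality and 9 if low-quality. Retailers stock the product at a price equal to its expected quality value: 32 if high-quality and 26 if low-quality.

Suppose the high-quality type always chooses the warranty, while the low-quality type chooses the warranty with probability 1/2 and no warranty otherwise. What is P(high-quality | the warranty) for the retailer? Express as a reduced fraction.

3/4

P(the warranty) = (3/5)·1 + (2/5)·(1/2) = 4/5.
By Bayes' rule, P(high-quality | the warranty) = (3/5) / (4/5) = 3/4.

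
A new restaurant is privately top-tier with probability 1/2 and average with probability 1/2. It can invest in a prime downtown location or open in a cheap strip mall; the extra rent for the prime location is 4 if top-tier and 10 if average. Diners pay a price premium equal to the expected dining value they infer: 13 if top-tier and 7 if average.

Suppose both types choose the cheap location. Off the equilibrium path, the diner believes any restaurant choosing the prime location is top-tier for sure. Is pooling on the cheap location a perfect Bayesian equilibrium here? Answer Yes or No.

On path, the diner holds the prior and pays 1/2·13 + 1/2·7 = 10. Off path (the prime location), believing top-tier, it pays 13.
top-tier: the cheap location nets 10; the prime location nets 13 − 4 = 9. top-tier stays.
average: the cheap location nets 10; the prime location nets 13 − 10 = 3. average stays.
No type deviates, so pooling is sustained.

Yes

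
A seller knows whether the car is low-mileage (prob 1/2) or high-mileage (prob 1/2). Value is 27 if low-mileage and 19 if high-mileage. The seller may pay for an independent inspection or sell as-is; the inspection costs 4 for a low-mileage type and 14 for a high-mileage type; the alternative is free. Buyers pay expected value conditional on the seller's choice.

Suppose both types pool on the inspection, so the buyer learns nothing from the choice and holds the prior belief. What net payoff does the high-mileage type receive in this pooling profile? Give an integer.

9

Pooled price = 1/2·27 + 1/2·19 = 23.
high-mileage pays cost 14 for the inspection, so net payoff = 23 − 14 = 9.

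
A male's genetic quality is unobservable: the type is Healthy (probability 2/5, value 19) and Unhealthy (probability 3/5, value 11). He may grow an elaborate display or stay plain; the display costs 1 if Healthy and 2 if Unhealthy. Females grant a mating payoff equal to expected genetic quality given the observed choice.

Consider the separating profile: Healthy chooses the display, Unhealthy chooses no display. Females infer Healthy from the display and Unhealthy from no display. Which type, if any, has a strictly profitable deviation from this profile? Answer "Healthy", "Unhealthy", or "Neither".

The display pays 19; no display pays 11.
Healthy: assigned the display, nets 19 − 1 = 18; deviating to no display nets 11.
Unhealthy: assigned no display, nets 11; deviating to the display nets 19 − 2 = 17.
The Unhealthy type gains 6 by deviating.

Unhealthy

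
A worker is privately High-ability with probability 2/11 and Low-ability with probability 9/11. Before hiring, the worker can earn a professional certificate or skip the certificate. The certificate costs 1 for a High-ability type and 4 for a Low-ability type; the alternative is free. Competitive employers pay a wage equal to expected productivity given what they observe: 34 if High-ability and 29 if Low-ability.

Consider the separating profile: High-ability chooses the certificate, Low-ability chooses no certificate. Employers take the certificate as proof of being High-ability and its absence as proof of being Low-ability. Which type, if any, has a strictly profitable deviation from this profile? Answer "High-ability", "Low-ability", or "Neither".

Low-ability

The certificate pays 34; no certificate pays 29.
High-ability: assigned the certificate, nets 34 − 1 = 33; deviating to no certificate nets 29.
Low-ability: assigned no certificate, nets 29; deviating to the certificate nets 34 − 4 = 30.
The Low-ability type gains 1 by deviating.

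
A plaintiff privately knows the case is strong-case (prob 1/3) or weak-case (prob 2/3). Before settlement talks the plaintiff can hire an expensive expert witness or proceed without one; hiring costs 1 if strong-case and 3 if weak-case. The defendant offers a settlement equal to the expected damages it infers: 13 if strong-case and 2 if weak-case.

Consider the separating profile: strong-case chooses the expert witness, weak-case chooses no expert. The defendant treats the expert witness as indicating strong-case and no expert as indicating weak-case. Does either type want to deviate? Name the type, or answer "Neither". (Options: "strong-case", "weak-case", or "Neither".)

weak-case

The expert witness pays 13; no expert pays 2.
strong-case: assigned the expert witness, nets 13 − 1 = 12; deviating to no expert nets 2.
weak-case: assigned no expert, nets 2; deviating to the expert witness nets 13 − 3 = 10.
The weak-case type gains 8 by deviating.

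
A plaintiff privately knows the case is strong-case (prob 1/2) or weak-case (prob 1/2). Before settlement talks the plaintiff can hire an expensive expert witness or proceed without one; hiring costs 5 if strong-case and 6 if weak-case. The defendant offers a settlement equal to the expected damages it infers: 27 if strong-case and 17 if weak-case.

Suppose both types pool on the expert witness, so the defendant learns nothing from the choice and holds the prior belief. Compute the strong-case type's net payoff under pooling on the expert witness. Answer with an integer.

17

Pooled settlement = 1/2·27 + 1/2·17 = 22.
strong-case pays cost 5 for the expert witness, so net payoff = 22 − 5 = 17.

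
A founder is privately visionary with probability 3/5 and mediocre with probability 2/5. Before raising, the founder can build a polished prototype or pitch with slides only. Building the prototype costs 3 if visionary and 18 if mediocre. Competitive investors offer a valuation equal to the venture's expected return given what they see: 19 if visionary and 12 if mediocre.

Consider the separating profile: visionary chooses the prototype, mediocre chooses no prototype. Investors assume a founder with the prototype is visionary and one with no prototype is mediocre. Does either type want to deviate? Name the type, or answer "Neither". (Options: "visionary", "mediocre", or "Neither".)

The prototype pays 19; no prototype pays 12.
visionary: assigned the prototype, nets 19 − 3 = 16; deviating to no prototype nets 12.
mediocre: assigned no prototype, nets 12; deviating to the prototype nets 19 − 18 = 1.
Both types strictly prefer their assigned action; no profitable deviation.

Neither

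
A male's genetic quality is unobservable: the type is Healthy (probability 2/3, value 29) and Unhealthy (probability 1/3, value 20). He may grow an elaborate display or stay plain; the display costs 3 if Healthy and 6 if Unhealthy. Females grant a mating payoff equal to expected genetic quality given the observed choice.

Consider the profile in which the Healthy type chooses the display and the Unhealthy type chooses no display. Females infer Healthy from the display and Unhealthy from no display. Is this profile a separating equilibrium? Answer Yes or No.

No

Under these beliefs, the display earns mating payoff 29 and no display earns mating payoff 20.
Healthy: the display nets 29 − 3 = 26; no display nets 20. Healthy prefers the display.
Unhealthy: the display nets 29 − 6 = 23; no display nets 20. Unhealthy would deviate to the display.
Unhealthy has a profitable deviation, so the profile is not an equilibrium.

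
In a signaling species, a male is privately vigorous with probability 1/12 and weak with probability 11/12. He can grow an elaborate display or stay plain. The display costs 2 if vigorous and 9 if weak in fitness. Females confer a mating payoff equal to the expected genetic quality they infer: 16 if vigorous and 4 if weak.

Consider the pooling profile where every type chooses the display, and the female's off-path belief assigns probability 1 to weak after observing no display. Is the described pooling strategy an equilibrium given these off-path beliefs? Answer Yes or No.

On path, the female holds the prior and pays 1/12·16 + 11/12·4 = 5. Off path (no display), believing weak, it pays 4.
vigorous: the display nets 5 − 2 = 3; no display nets 4. vigorous would deviate.
weak: the display nets 5 − 9 = -4; no display nets 4. weak would deviate.
A type deviates, so pooling fails.

No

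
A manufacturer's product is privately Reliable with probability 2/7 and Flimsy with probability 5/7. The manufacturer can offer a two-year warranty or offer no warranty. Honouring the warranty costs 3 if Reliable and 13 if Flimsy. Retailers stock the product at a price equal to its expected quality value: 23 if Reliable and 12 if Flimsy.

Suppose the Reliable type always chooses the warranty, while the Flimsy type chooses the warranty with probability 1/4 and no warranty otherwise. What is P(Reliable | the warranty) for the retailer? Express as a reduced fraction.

8/13

P(the warranty) = (2/7)·1 + (5/7)·(1/4) = 13/28.
By Bayes' rule, P(Reliable | the warranty) = (2/7) / (13/28) = 8/13.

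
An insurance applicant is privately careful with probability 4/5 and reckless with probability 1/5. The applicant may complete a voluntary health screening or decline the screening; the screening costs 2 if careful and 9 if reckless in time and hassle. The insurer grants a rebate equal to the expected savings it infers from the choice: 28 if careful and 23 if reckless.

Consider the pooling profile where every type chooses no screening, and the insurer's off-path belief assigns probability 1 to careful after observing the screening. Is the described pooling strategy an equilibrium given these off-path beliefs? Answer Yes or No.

Yes

On path, the insurer holds the prior and pays 4/5·28 + 1/5·23 = 27. Off path (the screening), believing careful, it pays 28.
careful: no screening nets 27; the screening nets 28 − 2 = 26. careful stays.
reckless: no screening nets 27; the screening nets 28 − 9 = 19. reckless stays.
No type deviates, so pooling is sustained.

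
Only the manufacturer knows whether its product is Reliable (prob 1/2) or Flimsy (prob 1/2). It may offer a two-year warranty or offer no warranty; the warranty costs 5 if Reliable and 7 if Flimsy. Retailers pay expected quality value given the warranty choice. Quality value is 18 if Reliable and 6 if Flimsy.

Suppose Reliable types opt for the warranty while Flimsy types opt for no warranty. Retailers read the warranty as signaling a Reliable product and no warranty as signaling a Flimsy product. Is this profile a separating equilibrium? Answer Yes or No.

No

Under these beliefs, the warranty earns price 18 and no warranty earns price 6.
Reliable: the warranty nets 18 − 5 = 13; no warranty nets 6. Reliable prefers the warranty.
Flimsy: the warranty nets 18 − 7 = 11; no warranty nets 6. Flimsy would deviate to the warranty.
Flimsy has a profitable deviation, so the profile is not an equilibrium.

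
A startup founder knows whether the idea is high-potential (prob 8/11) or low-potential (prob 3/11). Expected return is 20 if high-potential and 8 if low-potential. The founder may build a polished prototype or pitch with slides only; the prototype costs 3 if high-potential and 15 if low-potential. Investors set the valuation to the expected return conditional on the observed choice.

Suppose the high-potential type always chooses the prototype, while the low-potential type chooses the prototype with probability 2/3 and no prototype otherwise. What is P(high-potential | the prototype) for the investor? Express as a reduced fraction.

4/5

P(the prototype) = (8/11)·1 + (3/11)·(2/3) = 10/11.
By Bayes' rule, P(high-potential | the prototype) = (8/11) / (10/11) = 4/5.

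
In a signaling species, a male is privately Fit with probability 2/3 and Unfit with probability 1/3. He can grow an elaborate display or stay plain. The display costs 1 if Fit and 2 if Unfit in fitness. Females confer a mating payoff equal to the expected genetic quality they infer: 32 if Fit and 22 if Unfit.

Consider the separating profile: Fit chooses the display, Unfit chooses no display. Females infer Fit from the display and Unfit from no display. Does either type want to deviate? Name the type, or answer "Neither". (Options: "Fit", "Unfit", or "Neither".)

The display pays 32; no display pays 22.
Fit: assigned the display, nets 32 − 1 = 31; deviating to no display nets 22.
Unfit: assigned no display, nets 22; deviating to the display nets 32 − 2 = 30.
The Unfit type gains 8 by deviating.

Unfit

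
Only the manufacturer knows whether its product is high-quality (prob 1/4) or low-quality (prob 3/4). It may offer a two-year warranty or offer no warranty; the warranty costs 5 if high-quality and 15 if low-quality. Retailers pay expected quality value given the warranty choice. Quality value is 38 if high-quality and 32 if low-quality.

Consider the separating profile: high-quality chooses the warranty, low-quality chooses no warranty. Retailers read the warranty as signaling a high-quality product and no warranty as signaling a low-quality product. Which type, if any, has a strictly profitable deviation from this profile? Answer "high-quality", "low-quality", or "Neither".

The warranty pays 38; no warranty pays 32.
high-quality: assigned the warranty, nets 38 − 5 = 33; deviating to no warranty nets 32.
low-quality: assigned no warranty, nets 32; deviating to the warranty nets 38 − 15 = 23.
Both types strictly prefer their assigned action; no profitable deviation.

Neither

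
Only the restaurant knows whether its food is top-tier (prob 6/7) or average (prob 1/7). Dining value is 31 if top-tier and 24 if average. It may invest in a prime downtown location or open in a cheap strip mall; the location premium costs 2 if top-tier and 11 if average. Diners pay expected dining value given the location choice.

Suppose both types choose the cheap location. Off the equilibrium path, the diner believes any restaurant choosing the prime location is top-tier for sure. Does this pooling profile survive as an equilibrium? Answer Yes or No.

Yes

On path, the diner holds the prior and pays 6/7·31 + 1/7·24 = 30. Off path (the prime location), believing top-tier, it pays 31.
top-tier: the cheap location nets 30; the prime location nets 31 − 2 = 29. top-tier stays.
average: the cheap location nets 30; the prime location nets 31 − 11 = 20. average stays.
No type deviates, so pooling is sustained.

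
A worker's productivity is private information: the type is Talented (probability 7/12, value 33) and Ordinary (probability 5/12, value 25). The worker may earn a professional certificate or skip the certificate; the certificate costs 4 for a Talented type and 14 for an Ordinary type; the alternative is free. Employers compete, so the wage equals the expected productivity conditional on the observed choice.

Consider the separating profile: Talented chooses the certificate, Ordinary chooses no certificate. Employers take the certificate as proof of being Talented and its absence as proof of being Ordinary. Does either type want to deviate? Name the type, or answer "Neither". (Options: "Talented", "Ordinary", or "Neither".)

Neither

The certificate pays 33; no certificate pays 25.
Talented: assigned the certificate, nets 33 − 4 = 29; deviating to no certificate nets 25.
Ordinary: assigned no certificate, nets 25; deviating to the certificate nets 33 − 14 = 19.
Both types strictly prefer their assigned action; no profitable deviation.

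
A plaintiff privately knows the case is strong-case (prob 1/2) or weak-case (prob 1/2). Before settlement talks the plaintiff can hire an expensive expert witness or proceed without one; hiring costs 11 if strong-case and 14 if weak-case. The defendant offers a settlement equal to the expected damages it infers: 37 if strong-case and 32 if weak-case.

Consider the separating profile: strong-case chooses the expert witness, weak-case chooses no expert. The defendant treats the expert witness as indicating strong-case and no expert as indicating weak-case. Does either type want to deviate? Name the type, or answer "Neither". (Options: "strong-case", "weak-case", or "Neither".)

strong-case

The expert witness pays 37; no expert pays 32.
strong-case: assigned the expert witness, nets 37 − 11 = 26; deviating to no expert nets 32.
weak-case: assigned no expert, nets 32; deviating to the expert witness nets 37 − 14 = 23.
The strong-case type gains 6 by deviating.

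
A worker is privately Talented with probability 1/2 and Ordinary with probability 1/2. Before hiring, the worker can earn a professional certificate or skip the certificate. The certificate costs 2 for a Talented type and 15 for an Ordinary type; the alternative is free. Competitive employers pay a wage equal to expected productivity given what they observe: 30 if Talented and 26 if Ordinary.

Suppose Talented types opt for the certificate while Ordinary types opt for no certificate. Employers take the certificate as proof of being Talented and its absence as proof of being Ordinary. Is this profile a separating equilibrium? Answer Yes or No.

Yes

Under these beliefs, the certificate earns wage 30 and no certificate earns wage 26.
Talented: the certificate nets 30 − 2 = 28; no certificate nets 26. Talented prefers the certificate.
Ordinary: the certificate nets 30 − 15 = 15; no certificate nets 26. Ordinary prefers no certificate.
Neither type deviates, so the separating profile is an equilibrium.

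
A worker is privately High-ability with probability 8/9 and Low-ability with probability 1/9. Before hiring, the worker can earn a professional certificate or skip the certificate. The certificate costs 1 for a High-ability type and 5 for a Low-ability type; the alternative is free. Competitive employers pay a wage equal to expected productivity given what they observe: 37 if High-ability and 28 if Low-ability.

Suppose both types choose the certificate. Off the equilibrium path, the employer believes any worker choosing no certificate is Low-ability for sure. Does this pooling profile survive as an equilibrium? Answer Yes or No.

On path, the employer holds the prior and pays 8/9·37 + 1/9·28 = 36. Off path (no certificate), believing Low-ability, it pays 28.
High-ability: the certificate nets 36 − 1 = 35; no certificate nets 28. High-ability stays.
Low-ability: the certificate nets 36 − 5 = 31; no certificate nets 28. Low-ability stays.
No type deviates, so pooling is sustained.

Yes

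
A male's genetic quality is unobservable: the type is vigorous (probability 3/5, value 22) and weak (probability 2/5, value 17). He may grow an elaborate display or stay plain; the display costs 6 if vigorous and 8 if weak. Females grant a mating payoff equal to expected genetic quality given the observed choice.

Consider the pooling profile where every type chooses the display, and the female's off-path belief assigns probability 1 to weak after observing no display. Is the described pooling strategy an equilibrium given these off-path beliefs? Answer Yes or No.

No

On path, the female holds the prior and pays 3/5·22 + 2/5·17 = 20. Off path (no display), believing weak, it pays 17.
vigorous: the display nets 20 − 6 = 14; no display nets 17. vigorous would deviate.
weak: the display nets 20 − 8 = 12; no display nets 17. weak would deviate.
A type deviates, so pooling fails.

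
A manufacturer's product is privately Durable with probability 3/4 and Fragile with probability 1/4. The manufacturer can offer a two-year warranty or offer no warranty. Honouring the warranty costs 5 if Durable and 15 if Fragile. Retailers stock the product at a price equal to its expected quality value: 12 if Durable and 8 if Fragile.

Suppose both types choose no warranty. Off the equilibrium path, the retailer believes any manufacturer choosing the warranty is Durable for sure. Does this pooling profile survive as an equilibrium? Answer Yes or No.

Yes

On path, the retailer holds the prior and pays 3/4·12 + 1/4·8 = 11. Off path (the warranty), believing Durable, it pays 12.
Durable: no warranty nets 11; the warranty nets 12 − 5 = 7. Durable stays.
Fragile: no warranty nets 11; the warranty nets 12 − 15 = -3. Fragile stays.
No type deviates, so pooling is sustained.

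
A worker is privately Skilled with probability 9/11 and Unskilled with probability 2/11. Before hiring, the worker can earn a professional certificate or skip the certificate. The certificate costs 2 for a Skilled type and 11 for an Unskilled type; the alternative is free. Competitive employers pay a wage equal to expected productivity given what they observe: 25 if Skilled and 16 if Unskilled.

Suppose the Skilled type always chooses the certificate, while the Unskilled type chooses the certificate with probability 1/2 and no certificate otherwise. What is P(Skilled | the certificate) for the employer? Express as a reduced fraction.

P(the certificate) = (9/11)·1 + (2/11)·(1/2) = 10/11.
By Bayes' rule, P(Skilled | the certificate) = (9/11) / (10/11) = 9/10.

9/10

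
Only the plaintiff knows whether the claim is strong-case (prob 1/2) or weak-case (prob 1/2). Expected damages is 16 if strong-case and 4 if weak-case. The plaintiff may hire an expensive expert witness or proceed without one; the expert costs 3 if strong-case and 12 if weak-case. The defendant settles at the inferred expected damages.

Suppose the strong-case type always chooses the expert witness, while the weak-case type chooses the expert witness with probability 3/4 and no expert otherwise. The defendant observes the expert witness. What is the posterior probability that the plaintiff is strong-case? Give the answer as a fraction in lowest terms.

P(the expert witness) = (1/2)·1 + (1/2)·(3/4) = 7/8.
By Bayes' rule, P(strong-case | the expert witness) = (1/2) / (7/8) = 4/7.

4/7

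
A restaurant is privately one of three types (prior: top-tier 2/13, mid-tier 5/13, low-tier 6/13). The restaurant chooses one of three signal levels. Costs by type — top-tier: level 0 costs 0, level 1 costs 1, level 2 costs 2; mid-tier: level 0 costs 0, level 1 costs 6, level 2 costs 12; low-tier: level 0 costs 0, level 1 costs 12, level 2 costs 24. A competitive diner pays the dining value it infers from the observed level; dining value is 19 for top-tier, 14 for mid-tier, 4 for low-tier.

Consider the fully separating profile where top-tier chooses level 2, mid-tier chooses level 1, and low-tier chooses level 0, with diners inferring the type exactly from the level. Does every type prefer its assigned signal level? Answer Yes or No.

Separating price premiums: level 2 → 19, level 1 → 14, level 0 → 4.
top-tier (assigned level 2): level 0: 4 − 0 = 4; level 1: 14 − 1 = 13; level 2: 19 − 2 = 17. top-tier stays.
mid-tier (assigned level 1): level 0: 4 − 0 = 4; level 1: 14 − 6 = 8; level 2: 19 − 12 = 7. mid-tier stays.
low-tier (assigned level 0): level 0: 4 − 0 = 4; level 1: 14 − 12 = 2; level 2: 19 − 24 = -5. low-tier stays.
Every type prefers its assigned level; separation holds.

Yes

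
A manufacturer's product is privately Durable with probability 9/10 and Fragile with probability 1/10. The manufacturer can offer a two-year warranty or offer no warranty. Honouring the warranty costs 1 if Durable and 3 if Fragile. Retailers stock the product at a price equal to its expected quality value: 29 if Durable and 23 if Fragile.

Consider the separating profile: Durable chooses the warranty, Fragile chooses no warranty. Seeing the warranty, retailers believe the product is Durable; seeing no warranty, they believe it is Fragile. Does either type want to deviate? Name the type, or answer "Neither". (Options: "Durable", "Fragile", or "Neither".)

The warranty pays 29; no warranty pays 23.
Durable: assigned the warranty, nets 29 − 1 = 28; deviating to no warranty nets 23.
Fragile: assigned no warranty, nets 23; deviating to the warranty nets 29 − 3 = 26.
The Fragile type gains 3 by deviating.

Fragile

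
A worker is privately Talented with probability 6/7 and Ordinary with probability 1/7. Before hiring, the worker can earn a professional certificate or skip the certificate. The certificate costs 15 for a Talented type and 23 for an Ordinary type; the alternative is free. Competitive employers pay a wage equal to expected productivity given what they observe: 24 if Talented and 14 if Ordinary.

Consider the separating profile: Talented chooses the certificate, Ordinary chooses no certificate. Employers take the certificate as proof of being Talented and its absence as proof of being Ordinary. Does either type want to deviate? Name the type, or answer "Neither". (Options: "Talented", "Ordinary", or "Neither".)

Talented

The certificate pays 24; no certificate pays 14.
Talented: assigned the certificate, nets 24 − 15 = 9; deviating to no certificate nets 14.
Ordinary: assigned no certificate, nets 14; deviating to the certificate nets 24 − 23 = 1.
The Talented type gains 5 by deviating.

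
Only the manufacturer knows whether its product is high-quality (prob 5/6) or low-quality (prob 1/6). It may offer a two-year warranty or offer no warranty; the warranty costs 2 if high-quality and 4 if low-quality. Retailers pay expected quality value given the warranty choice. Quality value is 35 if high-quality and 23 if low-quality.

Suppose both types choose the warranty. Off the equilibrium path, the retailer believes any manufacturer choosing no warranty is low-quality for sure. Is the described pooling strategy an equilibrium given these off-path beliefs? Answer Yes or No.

Yes

On path, the retailer holds the prior and pays 5/6·35 + 1/6·23 = 33. Off path (no warranty), believing low-quality, it pays 23.
high-quality: the warranty nets 33 − 2 = 31; no warranty nets 23. high-quality stays.
low-quality: the warranty nets 33 − 4 = 29; no warranty nets 23. low-quality stays.
No type deviates, so pooling is sustained.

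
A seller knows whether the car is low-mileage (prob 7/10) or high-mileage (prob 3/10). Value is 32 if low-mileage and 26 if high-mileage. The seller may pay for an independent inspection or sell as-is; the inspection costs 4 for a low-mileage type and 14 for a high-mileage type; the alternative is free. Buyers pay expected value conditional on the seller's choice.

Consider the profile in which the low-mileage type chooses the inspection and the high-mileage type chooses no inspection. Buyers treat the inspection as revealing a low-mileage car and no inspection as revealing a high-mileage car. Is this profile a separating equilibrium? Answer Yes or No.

Yes

Under these beliefs, the inspection earns price 32 and no inspection earns price 26.
low-mileage: the inspection nets 32 − 4 = 28; no inspection nets 26. low-mileage prefers the inspection.
high-mileage: the inspection nets 32 − 14 = 18; no inspection nets 26. high-mileage prefers no inspection.
Neither type deviates, so the separating profile is an equilibrium.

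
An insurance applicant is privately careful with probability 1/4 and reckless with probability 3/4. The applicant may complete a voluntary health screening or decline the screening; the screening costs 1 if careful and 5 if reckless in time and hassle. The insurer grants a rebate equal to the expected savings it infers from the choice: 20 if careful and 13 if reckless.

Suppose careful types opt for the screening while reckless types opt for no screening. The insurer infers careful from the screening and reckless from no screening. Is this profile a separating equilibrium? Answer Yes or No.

Under these beliefs, the screening earns rebate 20 and no screening earns rebate 13.
careful: the screening nets 20 − 1 = 19; no screening nets 13. careful prefers the screening.
reckless: the screening nets 20 − 5 = 15; no screening nets 13. reckless would deviate to the screening.
reckless has a profitable deviation, so the profile is not an equilibrium.

No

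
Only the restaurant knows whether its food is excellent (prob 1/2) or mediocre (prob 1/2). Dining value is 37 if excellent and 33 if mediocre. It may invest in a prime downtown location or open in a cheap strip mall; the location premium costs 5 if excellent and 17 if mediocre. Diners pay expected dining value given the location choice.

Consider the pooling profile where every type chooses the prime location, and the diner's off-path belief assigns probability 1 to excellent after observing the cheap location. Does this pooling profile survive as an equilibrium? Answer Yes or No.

On path, the diner holds the prior and pays 1/2·37 + 1/2·33 = 35. Off path (the cheap location), believing excellent, it pays 37.
excellent: the prime location nets 35 − 5 = 30; the cheap location nets 37. excellent would deviate.
mediocre: the prime location nets 35 − 17 = 18; the cheap location nets 37. mediocre would deviate.
A type deviates, so pooling fails.

No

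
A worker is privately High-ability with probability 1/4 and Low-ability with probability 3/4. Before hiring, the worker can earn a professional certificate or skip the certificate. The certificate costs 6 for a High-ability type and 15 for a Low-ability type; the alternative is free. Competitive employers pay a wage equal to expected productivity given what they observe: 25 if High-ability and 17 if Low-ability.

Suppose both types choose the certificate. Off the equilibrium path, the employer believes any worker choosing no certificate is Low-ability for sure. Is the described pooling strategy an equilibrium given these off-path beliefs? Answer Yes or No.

No

On path, the employer holds the prior and pays 1/4·25 + 3/4·17 = 19. Off path (no certificate), believing Low-ability, it pays 17.
High-ability: the certificate nets 19 − 6 = 13; no certificate nets 17. High-ability would deviate.
Low-ability: the certificate nets 19 − 15 = 4; no certificate nets 17. Low-ability would deviate.
A type deviates, so pooling fails.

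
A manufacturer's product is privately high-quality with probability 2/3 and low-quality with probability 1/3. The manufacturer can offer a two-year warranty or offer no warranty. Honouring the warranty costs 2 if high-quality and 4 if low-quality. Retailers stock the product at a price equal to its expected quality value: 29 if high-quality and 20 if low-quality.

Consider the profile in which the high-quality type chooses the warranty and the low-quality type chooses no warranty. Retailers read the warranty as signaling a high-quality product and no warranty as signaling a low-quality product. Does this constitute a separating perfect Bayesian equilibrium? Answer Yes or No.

Under these beliefs, the warranty earns price 29 and no warranty earns price 20.
high-quality: the warranty nets 29 − 2 = 27; no warranty nets 20. high-quality prefers the warranty.
low-quality: the warranty nets 29 − 4 = 25; no warranty nets 20. low-quality would deviate to the warranty.
low-quality has a profitable deviation, so the profile is not an equilibrium.

No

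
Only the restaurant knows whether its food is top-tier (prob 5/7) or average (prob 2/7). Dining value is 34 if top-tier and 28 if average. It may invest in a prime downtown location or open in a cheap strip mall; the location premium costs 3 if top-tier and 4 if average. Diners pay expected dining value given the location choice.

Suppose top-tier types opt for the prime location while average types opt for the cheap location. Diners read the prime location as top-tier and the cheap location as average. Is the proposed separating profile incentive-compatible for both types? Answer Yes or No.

No

Under these beliefs, the prime location earns price premium 34 and the cheap location earns price premium 28.
top-tier: the prime location nets 34 − 3 = 31; the cheap location nets 28. top-tier prefers the prime location.
average: the prime location nets 34 − 4 = 30; the cheap location nets 28. average would deviate to the prime location.
average has a profitable deviation, so the profile is not an equilibrium.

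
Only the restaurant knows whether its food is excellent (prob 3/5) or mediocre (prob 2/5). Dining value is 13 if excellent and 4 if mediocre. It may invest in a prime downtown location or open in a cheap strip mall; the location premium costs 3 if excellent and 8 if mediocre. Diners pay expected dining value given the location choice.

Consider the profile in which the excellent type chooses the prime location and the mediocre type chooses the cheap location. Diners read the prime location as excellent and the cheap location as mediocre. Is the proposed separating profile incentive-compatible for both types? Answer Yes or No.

No

Under these beliefs, the prime location earns price premium 13 and the cheap location earns price premium 4.
excellent: the prime location nets 13 − 3 = 10; the cheap location nets 4. excellent prefers the prime location.
mediocre: the prime location nets 13 − 8 = 5; the cheap location nets 4. mediocre would deviate to the prime location.
mediocre has a profitable deviation, so the profile is not an equilibrium.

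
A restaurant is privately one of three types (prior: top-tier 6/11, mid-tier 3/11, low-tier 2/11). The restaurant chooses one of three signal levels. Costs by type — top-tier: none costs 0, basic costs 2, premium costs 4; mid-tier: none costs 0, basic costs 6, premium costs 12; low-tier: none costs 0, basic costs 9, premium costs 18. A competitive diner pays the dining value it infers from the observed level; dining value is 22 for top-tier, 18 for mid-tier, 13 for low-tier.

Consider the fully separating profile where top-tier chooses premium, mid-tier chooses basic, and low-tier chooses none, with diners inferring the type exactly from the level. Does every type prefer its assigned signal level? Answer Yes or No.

Separating price premiums: premium → 22, basic → 18, none → 13.
top-tier (assigned premium): none: 13 − 0 = 13; basic: 18 − 2 = 16; premium: 22 − 4 = 18. top-tier stays.
mid-tier (assigned basic): none: 13 − 0 = 13; basic: 18 − 6 = 12; premium: 22 − 12 = 10. mid-tier prefers none.
low-tier (assigned none): none: 13 − 0 = 13; basic: 18 − 9 = 9; premium: 22 − 18 = 4. low-tier stays.
At least one type deviates; the separating profile fails.

No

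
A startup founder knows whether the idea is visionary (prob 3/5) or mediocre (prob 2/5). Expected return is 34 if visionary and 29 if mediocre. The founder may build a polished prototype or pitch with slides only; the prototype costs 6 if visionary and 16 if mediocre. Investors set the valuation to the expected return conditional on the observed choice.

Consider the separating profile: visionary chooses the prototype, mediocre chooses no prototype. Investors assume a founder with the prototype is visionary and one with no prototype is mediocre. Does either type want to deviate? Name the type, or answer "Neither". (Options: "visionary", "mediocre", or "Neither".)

visionary

The prototype pays 34; no prototype pays 29.
visionary: assigned the prototype, nets 34 − 6 = 28; deviating to no prototype nets 29.
mediocre: assigned no prototype, nets 29; deviating to the prototype nets 34 − 16 = 18.
The visionary type gains 1 by deviating.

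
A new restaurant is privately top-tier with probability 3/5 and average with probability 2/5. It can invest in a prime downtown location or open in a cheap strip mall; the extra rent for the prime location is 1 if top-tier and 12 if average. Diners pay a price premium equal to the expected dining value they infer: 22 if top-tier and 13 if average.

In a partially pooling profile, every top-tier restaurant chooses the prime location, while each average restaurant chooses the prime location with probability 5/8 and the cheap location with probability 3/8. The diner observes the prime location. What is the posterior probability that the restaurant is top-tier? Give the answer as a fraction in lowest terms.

12/17

P(the prime location) = (3/5)·1 + (2/5)·(5/8) = 17/20.
By Bayes' rule, P(top-tier | the prime location) = (3/5) / (17/20) = 12/17.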